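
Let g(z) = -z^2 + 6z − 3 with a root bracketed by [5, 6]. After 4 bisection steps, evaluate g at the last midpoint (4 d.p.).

0.0586

midpoint 5.5: g = -0.25 < 0 → [5, 5.5]
midpoint 5.25: g = 0.9375 > 0 → [5.25, 5.5]
midpoint 5.375: g = 0.359375 > 0 → [5.375, 5.5]
midpoint 5.4375: g = 0.0586 > 0 → [5.4375, 5.5]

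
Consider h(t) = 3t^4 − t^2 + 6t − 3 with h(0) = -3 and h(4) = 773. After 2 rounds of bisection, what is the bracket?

t = 2 gives h = 53, positive; keep [0, 2]
t = 1 gives h = 5, positive; keep [0, 1]

[0, 1]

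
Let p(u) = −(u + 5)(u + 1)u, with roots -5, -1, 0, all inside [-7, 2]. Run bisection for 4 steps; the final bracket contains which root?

-5

u = -2.5 gives p = -9.375, negative; keep [-7, -2.5]
u = -4.75 gives p = -4.453125, negative; keep [-7, -4.75]
u = -5.875 gives p = 25.060547, positive; keep [-5.875, -4.75]
u = -5.3125 gives p = 7.1594, positive; keep [-5.3125, -4.75]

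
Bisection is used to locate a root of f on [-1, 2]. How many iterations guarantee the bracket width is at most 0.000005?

20

Width after n steps is 3/2^n. Need 2^n ≥ 3/0.000005 = 600000.
2^19 = 524288 < 600000 ≤ 2^20 = 1048576, so n = 20.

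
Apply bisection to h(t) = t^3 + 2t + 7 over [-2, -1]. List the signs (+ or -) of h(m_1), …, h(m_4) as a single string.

midpoint -1.5: h = 0.625 > 0 → [-2, -1.5]
midpoint -1.75: h = -1.859375 < 0 → [-1.75, -1.5]
midpoint -1.625: h = -0.541016 < 0 → [-1.625, -1.5]
midpoint -1.5625: h = 0.0603 > 0 → [-1.625, -1.5625]

+--+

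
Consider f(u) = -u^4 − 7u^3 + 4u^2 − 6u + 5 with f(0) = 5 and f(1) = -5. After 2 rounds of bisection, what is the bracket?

[0.5, 0.75]

m = 0.5, f(m) = 2.0625 (+); new bracket [0.5, 1]
m = 0.75, f(m) = -0.519531 (−); new bracket [0.5, 0.75]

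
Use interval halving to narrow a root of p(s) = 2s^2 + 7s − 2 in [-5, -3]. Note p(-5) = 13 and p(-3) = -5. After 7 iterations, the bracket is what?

midpoint -4: p = 2 > 0 → [-4, -3]
midpoint -3.5: p = -2 < 0 → [-4, -3.5]
midpoint -3.75: p = -0.125 < 0 → [-4, -3.75]
midpoint -3.875: p = 0.9062 > 0 → [-3.875, -3.75]
midpoint -3.8125: p = 0.3828 > 0 → [-3.8125, -3.75]
midpoint -3.78125: p = 0.127 > 0 → [-3.78125, -3.75]
midpoint -3.765625: p = 0.0005 > 0 → [-3.765625, -3.75]

[-3.765625, -3.75]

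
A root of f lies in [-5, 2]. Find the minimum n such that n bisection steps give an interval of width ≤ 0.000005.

21

Width after n steps is 7/2^n. Need 2^n ≥ 7/0.000005 = 1400000.
2^20 = 1048576 < 1400000 ≤ 2^21 = 2097152, so n = 21.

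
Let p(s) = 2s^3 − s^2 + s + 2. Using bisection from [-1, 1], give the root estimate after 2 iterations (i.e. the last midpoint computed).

p(0) = 2 > 0, so the root lies in [-1, 0]
p(-0.5) = 1 > 0, so the root lies in [-1, -0.5]

-0.5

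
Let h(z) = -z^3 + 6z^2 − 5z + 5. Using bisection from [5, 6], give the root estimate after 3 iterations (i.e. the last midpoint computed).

5.125

midpoint 5.5: h = -7.375 < 0 → [5, 5.5]
midpoint 5.25: h = -0.578125 < 0 → [5, 5.25]
midpoint 5.125: h = 2.357422 > 0 → [5.125, 5.25]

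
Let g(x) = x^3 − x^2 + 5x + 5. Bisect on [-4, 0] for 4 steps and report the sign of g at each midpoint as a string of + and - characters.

--++

m = -2, g(m) = -17 (−); new bracket [-2, 0]
m = -1, g(m) = -2 (−); new bracket [-1, 0]
m = -0.5, g(m) = 2.125 (+); new bracket [-1, -0.5]
m = -0.75, g(m) = 0.2656 (+); new bracket [-1, -0.75]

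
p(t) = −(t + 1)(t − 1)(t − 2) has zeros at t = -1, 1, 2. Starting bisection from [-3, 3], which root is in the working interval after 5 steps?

-1

midpoint 0: p = -2 < 0 → [-3, 0]
midpoint -1.5: p = 4.375 > 0 → [-1.5, 0]
midpoint -0.75: p = -1.203125 < 0 → [-1.5, -0.75]
midpoint -1.125: p = 0.8301 > 0 → [-1.125, -0.75]
midpoint -0.9375: p = -0.3557 < 0 → [-1.125, -0.9375]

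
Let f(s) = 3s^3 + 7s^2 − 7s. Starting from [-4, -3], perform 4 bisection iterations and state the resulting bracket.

[-3.125, -3.0625]

m = -3.5, f(m) = -18.375 (−); new bracket [-3.5, -3]
m = -3.25, f(m) = -6.296875 (−); new bracket [-3.25, -3]
m = -3.125, f(m) = -1.318359 (−); new bracket [-3.125, -3]
m = -3.0625, f(m) = 0.9211 (+); new bracket [-3.125, -3.0625]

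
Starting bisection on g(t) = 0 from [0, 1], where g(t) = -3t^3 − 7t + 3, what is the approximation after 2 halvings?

m = 0.5, g(m) = -0.875 (−); new bracket [0, 0.5]
m = 0.25, g(m) = 1.203125 (+); new bracket [0.25, 0.5]

0.25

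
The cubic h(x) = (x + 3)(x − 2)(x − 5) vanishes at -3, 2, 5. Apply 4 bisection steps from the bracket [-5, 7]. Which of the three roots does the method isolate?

-3

x = 1 gives h = 16, positive; keep [-5, 1]
x = -2 gives h = 28, positive; keep [-5, -2]
x = -3.5 gives h = -23.375, negative; keep [-3.5, -2]
x = -2.75 gives h = 9.2031, positive; keep [-3.5, -2.75]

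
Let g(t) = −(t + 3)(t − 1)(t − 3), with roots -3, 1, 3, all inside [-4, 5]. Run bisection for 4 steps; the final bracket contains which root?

t = 0.5 gives g = -4.375, negative; keep [-4, 0.5]
t = -1.75 gives g = -16.328125, negative; keep [-4, -1.75]
t = -2.875 gives g = -2.845703, negative; keep [-4, -2.875]
t = -3.4375 gives g = 12.4978, positive; keep [-3.4375, -2.875]

-3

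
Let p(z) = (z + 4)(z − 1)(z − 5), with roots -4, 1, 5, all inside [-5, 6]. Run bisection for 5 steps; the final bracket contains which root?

p(0.5) = 10.125 > 0, so the root lies in [-5, 0.5]
p(-2.25) = 41.234375 > 0, so the root lies in [-5, -2.25]
p(-3.625) = 14.958984 > 0, so the root lies in [-5, -3.625]
p(-4.3125) = -15.4602 < 0, so the root lies in [-4.3125, -3.625]
p(-3.96875) = 1.3926 > 0, so the root lies in [-4.3125, -3.96875]

-4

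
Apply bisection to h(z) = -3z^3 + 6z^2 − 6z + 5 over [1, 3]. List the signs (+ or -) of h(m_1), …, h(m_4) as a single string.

--++

h(2) = -7 < 0, so the root lies in [1, 2]
h(1.5) = -0.625 < 0, so the root lies in [1, 1.5]
h(1.25) = 1.015625 > 0, so the root lies in [1.25, 1.5]
h(1.375) = 0.2949 > 0, so the root lies in [1.375, 1.5]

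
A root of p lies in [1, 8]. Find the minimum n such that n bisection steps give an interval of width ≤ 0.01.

10

Width after n steps is 7/2^n. Need 2^n ≥ 7/0.01 = 700.
2^9 = 512 < 700 ≤ 2^10 = 1024, so n = 10.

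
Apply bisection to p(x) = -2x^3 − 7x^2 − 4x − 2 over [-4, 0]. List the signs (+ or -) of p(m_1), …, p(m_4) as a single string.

-+--

midpoint -2: p = -6 < 0 → [-4, -2]
midpoint -3: p = 1 > 0 → [-3, -2]
midpoint -2.5: p = -4.5 < 0 → [-3, -2.5]
midpoint -2.75: p = -2.3438 < 0 → [-3, -2.75]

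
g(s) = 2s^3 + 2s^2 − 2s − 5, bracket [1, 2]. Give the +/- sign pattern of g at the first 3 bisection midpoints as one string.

+-+

midpoint 1.5: g = 3.25 > 0 → [1, 1.5]
midpoint 1.25: g = -0.46875 < 0 → [1.25, 1.5]
midpoint 1.375: g = 1.230469 > 0 → [1.25, 1.375]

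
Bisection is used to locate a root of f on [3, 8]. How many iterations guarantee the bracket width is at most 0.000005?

Width after n steps is 5/2^n. Need 2^n ≥ 5/0.000005 = 1000000.
2^19 = 524288 < 1000000 ≤ 2^20 = 1048576, so n = 20.

20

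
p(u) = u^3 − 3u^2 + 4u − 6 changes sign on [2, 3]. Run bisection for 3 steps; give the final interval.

midpoint 2.5: p = 0.875 > 0 → [2, 2.5]
midpoint 2.25: p = -0.796875 < 0 → [2.25, 2.5]
midpoint 2.375: p = -0.025391 < 0 → [2.375, 2.5]

[2.375, 2.5]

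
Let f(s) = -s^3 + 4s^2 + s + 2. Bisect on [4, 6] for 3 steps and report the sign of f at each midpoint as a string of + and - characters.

--+

midpoint 5: f = -18 < 0 → [4, 5]
midpoint 4.5: f = -3.625 < 0 → [4, 4.5]
midpoint 4.25: f = 1.734375 > 0 → [4.25, 4.5]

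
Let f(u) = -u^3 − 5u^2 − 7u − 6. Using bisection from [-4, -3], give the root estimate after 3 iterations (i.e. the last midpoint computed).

f(-3.5) = 0.125 > 0, so the root lies in [-3.5, -3]
f(-3.25) = -1.734375 < 0, so the root lies in [-3.5, -3.25]
f(-3.375) = -0.884766 < 0, so the root lies in [-3.5, -3.375]

-3.375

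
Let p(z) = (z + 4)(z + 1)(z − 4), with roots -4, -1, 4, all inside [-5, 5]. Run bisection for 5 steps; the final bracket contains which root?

4

midpoint 0: p = -16 < 0 → [0, 5]
midpoint 2.5: p = -34.125 < 0 → [2.5, 5]
midpoint 3.75: p = -9.203125 < 0 → [3.75, 5]
midpoint 4.375: p = 16.8809 > 0 → [3.75, 4.375]
midpoint 4.0625: p = 2.551 > 0 → [3.75, 4.0625]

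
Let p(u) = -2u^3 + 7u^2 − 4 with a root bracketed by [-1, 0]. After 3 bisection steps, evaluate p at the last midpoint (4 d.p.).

-0.7773

m = -0.5, p(m) = -2 (−); new bracket [-1, -0.5]
m = -0.75, p(m) = 0.78125 (+); new bracket [-0.75, -0.5]
m = -0.625, p(m) = -0.777344 (−); new bracket [-0.75, -0.625]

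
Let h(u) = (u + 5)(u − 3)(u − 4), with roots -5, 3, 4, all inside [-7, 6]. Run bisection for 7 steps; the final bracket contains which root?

h(-0.5) = 70.875 > 0, so the root lies in [-7, -0.5]
h(-3.75) = 65.390625 > 0, so the root lies in [-7, -3.75]
h(-5.375) = -29.443359 < 0, so the root lies in [-5.375, -3.75]
h(-4.5625) = 28.3298 > 0, so the root lies in [-5.375, -4.5625]
h(-4.96875) = 2.2334 > 0, so the root lies in [-5.375, -4.96875]
h(-5.171875) = -12.8823 < 0, so the root lies in [-5.171875, -4.96875]
h(-5.0703125) = -5.1469 < 0, so the root lies in [-5.0703125, -4.96875]

-5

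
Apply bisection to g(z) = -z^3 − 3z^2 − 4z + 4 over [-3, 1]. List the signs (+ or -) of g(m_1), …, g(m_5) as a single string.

m = -1, g(m) = 6 (+); new bracket [-1, 1]
m = 0, g(m) = 4 (+); new bracket [0, 1]
m = 0.5, g(m) = 1.125 (+); new bracket [0.5, 1]
m = 0.75, g(m) = -1.1094 (−); new bracket [0.5, 0.75]
m = 0.625, g(m) = 0.084 (+); new bracket [0.625, 0.75]

+++-+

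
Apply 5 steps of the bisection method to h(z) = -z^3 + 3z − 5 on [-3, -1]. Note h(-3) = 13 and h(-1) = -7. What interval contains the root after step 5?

m = -2, h(m) = -3 (−); new bracket [-3, -2]
m = -2.5, h(m) = 3.125 (+); new bracket [-2.5, -2]
m = -2.25, h(m) = -0.359375 (−); new bracket [-2.5, -2.25]
m = -2.375, h(m) = 1.2715 (+); new bracket [-2.375, -2.25]
m = -2.3125, h(m) = 0.429 (+); new bracket [-2.3125, -2.25]

[-2.3125, -2.25]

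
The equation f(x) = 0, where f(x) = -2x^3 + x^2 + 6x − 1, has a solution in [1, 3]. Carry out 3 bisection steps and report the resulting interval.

x = 2 gives f = -1, negative; keep [1, 2]
x = 1.5 gives f = 3.5, positive; keep [1.5, 2]
x = 1.75 gives f = 1.84375, positive; keep [1.75, 2]

[1.75, 2]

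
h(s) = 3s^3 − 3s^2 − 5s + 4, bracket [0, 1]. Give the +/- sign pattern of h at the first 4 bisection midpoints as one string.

h(0.5) = 1.125 > 0, so the root lies in [0.5, 1]
h(0.75) = -0.171875 < 0, so the root lies in [0.5, 0.75]
h(0.625) = 0.435547 > 0, so the root lies in [0.625, 0.75]
h(0.6875) = 0.1194 > 0, so the root lies in [0.6875, 0.75]

+-++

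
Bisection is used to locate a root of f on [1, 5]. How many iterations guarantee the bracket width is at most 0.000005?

Width after n steps is 4/2^n. Need 2^n ≥ 4/0.000005 = 800000.
2^19 = 524288 < 800000 ≤ 2^20 = 1048576, so n = 20.

20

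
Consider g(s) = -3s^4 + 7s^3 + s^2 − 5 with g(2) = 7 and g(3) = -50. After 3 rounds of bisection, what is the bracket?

[2.25, 2.375]

midpoint 2.5: g = -6.5625 < 0 → [2, 2.5]
midpoint 2.25: g = 2.910156 > 0 → [2.25, 2.5]
midpoint 2.375: g = -1.033936 < 0 → [2.25, 2.375]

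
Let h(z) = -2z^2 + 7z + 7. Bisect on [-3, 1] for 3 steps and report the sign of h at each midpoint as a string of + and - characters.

-++

z = -1 gives h = -2, negative; keep [-1, 1]
z = 0 gives h = 7, positive; keep [-1, 0]
z = -0.5 gives h = 3, positive; keep [-1, -0.5]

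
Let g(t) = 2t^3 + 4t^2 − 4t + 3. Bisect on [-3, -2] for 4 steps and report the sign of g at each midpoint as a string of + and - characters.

g(-2.5) = 6.75 > 0, so the root lies in [-3, -2.5]
g(-2.75) = 2.65625 > 0, so the root lies in [-3, -2.75]
g(-2.875) = 0.035156 > 0, so the root lies in [-3, -2.875]
g(-2.9375) = -1.4292 < 0, so the root lies in [-2.9375, -2.875]

+++-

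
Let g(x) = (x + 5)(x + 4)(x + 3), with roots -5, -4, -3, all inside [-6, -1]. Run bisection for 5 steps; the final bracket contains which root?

-3

x = -3.5 gives g = -0.375, negative; keep [-3.5, -1]
x = -2.25 gives g = 3.609375, positive; keep [-3.5, -2.25]
x = -2.875 gives g = 0.298828, positive; keep [-3.5, -2.875]
x = -3.1875 gives g = -0.2761, negative; keep [-3.1875, -2.875]
x = -3.03125 gives g = -0.0596, negative; keep [-3.03125, -2.875]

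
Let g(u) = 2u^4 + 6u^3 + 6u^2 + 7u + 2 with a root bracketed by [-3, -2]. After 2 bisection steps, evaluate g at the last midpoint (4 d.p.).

-0.4609

u = -2.5 gives g = 6.375, positive; keep [-2.5, -2]
u = -2.25 gives g = -0.460938, negative; keep [-2.5, -2.25]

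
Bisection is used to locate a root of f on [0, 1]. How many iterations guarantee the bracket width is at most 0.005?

Width after n steps is 1/2^n. Need 2^n ≥ 1/0.005 = 200.
2^7 = 128 < 200 ≤ 2^8 = 256, so n = 8.

8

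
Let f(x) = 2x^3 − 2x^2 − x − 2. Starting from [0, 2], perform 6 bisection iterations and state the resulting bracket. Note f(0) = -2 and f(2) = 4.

[1.65625, 1.6875]

midpoint 1: f = -3 < 0 → [1, 2]
midpoint 1.5: f = -1.25 < 0 → [1.5, 2]
midpoint 1.75: f = 0.84375 > 0 → [1.5, 1.75]
midpoint 1.625: f = -0.3242 < 0 → [1.625, 1.75]
midpoint 1.6875: f = 0.228 > 0 → [1.625, 1.6875]
midpoint 1.65625: f = -0.0558 < 0 → [1.65625, 1.6875]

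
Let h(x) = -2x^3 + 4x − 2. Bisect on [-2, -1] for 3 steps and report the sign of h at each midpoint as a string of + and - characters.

x = -1.5 gives h = -1.25, negative; keep [-2, -1.5]
x = -1.75 gives h = 1.71875, positive; keep [-1.75, -1.5]
x = -1.625 gives h = 0.082031, positive; keep [-1.625, -1.5]

-++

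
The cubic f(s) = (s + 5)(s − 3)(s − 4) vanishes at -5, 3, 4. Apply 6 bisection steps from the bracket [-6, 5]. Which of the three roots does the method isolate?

f(-0.5) = 70.875 > 0, so the root lies in [-6, -0.5]
f(-3.25) = 79.296875 > 0, so the root lies in [-6, -3.25]
f(-4.625) = 24.662109 > 0, so the root lies in [-6, -4.625]
f(-5.3125) = -24.1907 < 0, so the root lies in [-5.3125, -4.625]
f(-4.96875) = 2.2334 > 0, so the root lies in [-5.3125, -4.96875]
f(-5.140625) = -10.464 < 0, so the root lies in [-5.140625, -4.96875]

-5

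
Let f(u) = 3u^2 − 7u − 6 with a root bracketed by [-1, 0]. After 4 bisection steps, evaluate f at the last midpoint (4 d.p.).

midpoint -0.5: f = -1.75 < 0 → [-1, -0.5]
midpoint -0.75: f = 0.9375 > 0 → [-0.75, -0.5]
midpoint -0.625: f = -0.453125 < 0 → [-0.75, -0.625]
midpoint -0.6875: f = 0.2305 > 0 → [-0.6875, -0.625]

0.2305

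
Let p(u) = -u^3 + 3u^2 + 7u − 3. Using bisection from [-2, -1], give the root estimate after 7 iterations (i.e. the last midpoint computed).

p(-1.5) = -3.375 < 0, so the root lies in [-2, -1.5]
p(-1.75) = -0.703125 < 0, so the root lies in [-2, -1.75]
p(-1.875) = 1.013672 > 0, so the root lies in [-1.875, -1.75]
p(-1.8125) = 0.1223 > 0, so the root lies in [-1.8125, -1.75]
p(-1.78125) = -0.2986 < 0, so the root lies in [-1.8125, -1.78125]
p(-1.796875) = -0.0902 < 0, so the root lies in [-1.8125, -1.796875]
p(-1.8046875) = 0.0156 > 0, so the root lies in [-1.8046875, -1.796875]

-1.8046875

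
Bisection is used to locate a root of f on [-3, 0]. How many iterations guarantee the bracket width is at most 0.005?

10

Width after n steps is 3/2^n. Need 2^n ≥ 3/0.005 = 600.
2^9 = 512 < 600 ≤ 2^10 = 1024, so n = 10.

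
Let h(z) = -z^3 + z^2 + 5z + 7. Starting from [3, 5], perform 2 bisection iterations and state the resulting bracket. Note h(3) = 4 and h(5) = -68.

[3, 3.5]

h(4) = -21 < 0, so the root lies in [3, 4]
h(3.5) = -6.125 < 0, so the root lies in [3, 3.5]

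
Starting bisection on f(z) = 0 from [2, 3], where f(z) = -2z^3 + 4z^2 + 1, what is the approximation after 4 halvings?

2.0625

z = 2.5 gives f = -5.25, negative; keep [2, 2.5]
z = 2.25 gives f = -1.53125, negative; keep [2, 2.25]
z = 2.125 gives f = -0.128906, negative; keep [2, 2.125]
z = 2.0625 gives f = 0.4683, positive; keep [2.0625, 2.125]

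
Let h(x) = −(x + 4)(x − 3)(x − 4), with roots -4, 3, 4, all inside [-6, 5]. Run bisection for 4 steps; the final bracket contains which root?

m = -0.5, h(m) = -55.125 (−); new bracket [-6, -0.5]
m = -3.25, h(m) = -33.984375 (−); new bracket [-6, -3.25]
m = -4.625, h(m) = 41.103516 (+); new bracket [-4.625, -3.25]
m = -3.9375, h(m) = -3.4417 (−); new bracket [-4.625, -3.9375]

-4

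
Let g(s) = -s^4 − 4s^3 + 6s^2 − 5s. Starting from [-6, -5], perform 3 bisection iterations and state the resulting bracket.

[-5.375, -5.25]

midpoint -5.5: g = -40.5625 < 0 → [-5.5, -5]
midpoint -5.25: g = 10.746094 > 0 → [-5.5, -5.25]
midpoint -5.375: g = -13.301025 < 0 → [-5.375, -5.25]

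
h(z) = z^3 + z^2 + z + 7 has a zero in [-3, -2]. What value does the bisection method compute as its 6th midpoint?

-2.109375

midpoint -2.5: h = -4.875 < 0 → [-2.5, -2]
midpoint -2.25: h = -1.578125 < 0 → [-2.25, -2]
midpoint -2.125: h = -0.205078 < 0 → [-2.125, -2]
midpoint -2.0625: h = 0.4177 > 0 → [-2.125, -2.0625]
midpoint -2.09375: h = 0.1115 > 0 → [-2.125, -2.09375]
midpoint -2.109375: h = -0.0455 < 0 → [-2.109375, -2.09375]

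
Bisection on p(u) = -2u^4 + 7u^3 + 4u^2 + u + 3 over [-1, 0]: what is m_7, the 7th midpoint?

-0.8203125

p(-0.5) = 2.5 > 0, so the root lies in [-1, -0.5]
p(-0.75) = 0.914062 > 0, so the root lies in [-1, -0.75]
p(-0.875) = -0.674316 < 0, so the root lies in [-0.875, -0.75]
p(-0.8125) = 0.2019 > 0, so the root lies in [-0.875, -0.8125]
p(-0.84375) = -0.2145 < 0, so the root lies in [-0.84375, -0.8125]
p(-0.828125) = -0.001 < 0, so the root lies in [-0.828125, -0.8125]
p(-0.8203125) = 0.1017 > 0, so the root lies in [-0.828125, -0.8203125]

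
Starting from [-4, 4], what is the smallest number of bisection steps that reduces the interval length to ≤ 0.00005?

Width after n steps is 8/2^n. Need 2^n ≥ 8/0.00005 = 160000.
2^17 = 131072 < 160000 ≤ 2^18 = 262144, so n = 18.

18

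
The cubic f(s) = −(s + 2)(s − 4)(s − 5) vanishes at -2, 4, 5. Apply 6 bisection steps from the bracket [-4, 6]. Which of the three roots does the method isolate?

-2

s = 1 gives f = -36, negative; keep [-4, 1]
s = -1.5 gives f = -17.875, negative; keep [-4, -1.5]
s = -2.75 gives f = 39.234375, positive; keep [-2.75, -1.5]
s = -2.125 gives f = 5.4551, positive; keep [-2.125, -1.5]
s = -1.8125 gives f = -7.4246, negative; keep [-2.125, -1.8125]
s = -1.96875 gives f = -1.2998, negative; keep [-2.125, -1.96875]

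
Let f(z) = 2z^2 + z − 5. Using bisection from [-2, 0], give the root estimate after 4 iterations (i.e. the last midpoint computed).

z = -1 gives f = -4, negative; keep [-2, -1]
z = -1.5 gives f = -2, negative; keep [-2, -1.5]
z = -1.75 gives f = -0.625, negative; keep [-2, -1.75]
z = -1.875 gives f = 0.1562, positive; keep [-1.875, -1.75]

-1.875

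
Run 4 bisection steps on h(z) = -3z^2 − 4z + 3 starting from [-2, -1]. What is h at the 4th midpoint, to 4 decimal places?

h(-1.5) = 2.25 > 0, so the root lies in [-2, -1.5]
h(-1.75) = 0.8125 > 0, so the root lies in [-2, -1.75]
h(-1.875) = -0.046875 < 0, so the root lies in [-1.875, -1.75]
h(-1.8125) = 0.3945 > 0, so the root lies in [-1.875, -1.8125]

0.3945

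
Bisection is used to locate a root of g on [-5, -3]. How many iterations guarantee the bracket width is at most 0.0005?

Width after n steps is 2/2^n. Need 2^n ≥ 2/0.0005 = 4000.
2^11 = 2048 < 4000 ≤ 2^12 = 4096, so n = 12.

12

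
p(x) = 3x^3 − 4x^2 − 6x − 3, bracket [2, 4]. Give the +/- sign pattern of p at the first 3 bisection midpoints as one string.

m = 3, p(m) = 24 (+); new bracket [2, 3]
m = 2.5, p(m) = 3.875 (+); new bracket [2, 2.5]
m = 2.25, p(m) = -2.578125 (−); new bracket [2.25, 2.5]

++-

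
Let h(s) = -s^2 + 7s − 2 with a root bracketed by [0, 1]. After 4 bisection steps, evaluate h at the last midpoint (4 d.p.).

h(0.5) = 1.25 > 0, so the root lies in [0, 0.5]
h(0.25) = -0.3125 < 0, so the root lies in [0.25, 0.5]
h(0.375) = 0.484375 > 0, so the root lies in [0.25, 0.375]
h(0.3125) = 0.0898 > 0, so the root lies in [0.25, 0.3125]

0.0898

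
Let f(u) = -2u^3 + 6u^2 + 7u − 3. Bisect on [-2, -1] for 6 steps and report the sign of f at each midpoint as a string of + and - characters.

midpoint -1.5: f = 6.75 > 0 → [-1.5, -1]
midpoint -1.25: f = 1.53125 > 0 → [-1.25, -1]
midpoint -1.125: f = -0.433594 < 0 → [-1.25, -1.125]
midpoint -1.1875: f = 0.4976 > 0 → [-1.1875, -1.125]
midpoint -1.15625: f = 0.0193 > 0 → [-1.15625, -1.125]
midpoint -1.140625: f = -0.2103 < 0 → [-1.15625, -1.140625]

++-++-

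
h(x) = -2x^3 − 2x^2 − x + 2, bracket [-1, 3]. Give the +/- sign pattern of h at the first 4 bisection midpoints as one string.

x = 1 gives h = -3, negative; keep [-1, 1]
x = 0 gives h = 2, positive; keep [0, 1]
x = 0.5 gives h = 0.75, positive; keep [0.5, 1]
x = 0.75 gives h = -0.7188, negative; keep [0.5, 0.75]

-++-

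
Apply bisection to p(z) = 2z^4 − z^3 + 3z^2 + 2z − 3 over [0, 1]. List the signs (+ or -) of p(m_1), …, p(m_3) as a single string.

p(0.5) = -1.25 < 0, so the root lies in [0.5, 1]
p(0.75) = 0.398438 > 0, so the root lies in [0.5, 0.75]
p(0.625) = -0.51709 < 0, so the root lies in [0.625, 0.75]

-+-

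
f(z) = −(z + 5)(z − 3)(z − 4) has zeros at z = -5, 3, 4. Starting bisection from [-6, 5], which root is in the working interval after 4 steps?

-5

f(-0.5) = -70.875 < 0, so the root lies in [-6, -0.5]
f(-3.25) = -79.296875 < 0, so the root lies in [-6, -3.25]
f(-4.625) = -24.662109 < 0, so the root lies in [-6, -4.625]
f(-5.3125) = 24.1907 > 0, so the root lies in [-5.3125, -4.625]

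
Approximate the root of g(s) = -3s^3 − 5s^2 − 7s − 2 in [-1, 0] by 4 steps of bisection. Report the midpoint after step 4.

-0.3125

midpoint -0.5: g = 0.625 > 0 → [-0.5, 0]
midpoint -0.25: g = -0.515625 < 0 → [-0.5, -0.25]
midpoint -0.375: g = 0.080078 > 0 → [-0.375, -0.25]
midpoint -0.3125: g = -0.2092 < 0 → [-0.375, -0.3125]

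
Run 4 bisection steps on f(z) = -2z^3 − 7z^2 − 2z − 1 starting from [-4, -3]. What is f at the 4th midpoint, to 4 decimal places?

-0.9751

midpoint -3.5: f = 6 > 0 → [-3.5, -3]
midpoint -3.25: f = 0.21875 > 0 → [-3.25, -3]
midpoint -3.125: f = -2.074219 < 0 → [-3.25, -3.125]
midpoint -3.1875: f = -0.9751 < 0 → [-3.25, -3.1875]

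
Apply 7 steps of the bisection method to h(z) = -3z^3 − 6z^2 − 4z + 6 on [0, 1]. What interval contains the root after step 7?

m = 0.5, h(m) = 2.125 (+); new bracket [0.5, 1]
m = 0.75, h(m) = -1.640625 (−); new bracket [0.5, 0.75]
m = 0.625, h(m) = 0.423828 (+); new bracket [0.625, 0.75]
m = 0.6875, h(m) = -0.5608 (−); new bracket [0.625, 0.6875]
m = 0.65625, h(m) = -0.0569 (−); new bracket [0.625, 0.65625]
m = 0.640625, h(m) = 0.1864 (+); new bracket [0.640625, 0.65625]
m = 0.6484375, h(m) = 0.0655 (+); new bracket [0.6484375, 0.65625]

[0.6484375, 0.65625]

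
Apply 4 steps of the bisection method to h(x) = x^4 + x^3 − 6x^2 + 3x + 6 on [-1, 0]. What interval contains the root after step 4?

m = -0.5, h(m) = 2.9375 (+); new bracket [-1, -0.5]
m = -0.75, h(m) = 0.269531 (+); new bracket [-1, -0.75]
m = -0.875, h(m) = -1.30249 (−); new bracket [-0.875, -0.75]
m = -0.8125, h(m) = -0.499 (−); new bracket [-0.8125, -0.75]

[-0.8125, -0.75]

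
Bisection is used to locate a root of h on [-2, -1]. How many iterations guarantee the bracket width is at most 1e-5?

17

Width after n steps is 1/2^n. Need 2^n ≥ 1/1e-5 = 100000.
2^16 = 65536 < 100000 ≤ 2^17 = 131072, so n = 17.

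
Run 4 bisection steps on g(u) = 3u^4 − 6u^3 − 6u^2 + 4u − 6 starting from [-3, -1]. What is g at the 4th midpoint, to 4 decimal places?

3.4773

g(-2) = 58 > 0, so the root lies in [-2, -1]
g(-1.5) = 9.9375 > 0, so the root lies in [-1.5, -1]
g(-1.25) = -1.332031 < 0, so the root lies in [-1.5, -1.25]
g(-1.375) = 3.4773 > 0, so the root lies in [-1.375, -1.25]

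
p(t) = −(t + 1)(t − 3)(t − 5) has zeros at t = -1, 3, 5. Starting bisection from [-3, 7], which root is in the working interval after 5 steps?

t = 2 gives p = -9, negative; keep [-3, 2]
t = -0.5 gives p = -9.625, negative; keep [-3, -0.5]
t = -1.75 gives p = 24.046875, positive; keep [-1.75, -0.5]
t = -1.125 gives p = 3.1582, positive; keep [-1.125, -0.5]
t = -0.8125 gives p = -4.155, negative; keep [-1.125, -0.8125]

-1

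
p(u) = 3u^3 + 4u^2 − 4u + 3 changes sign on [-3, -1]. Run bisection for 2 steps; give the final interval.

u = -2 gives p = 3, positive; keep [-3, -2]
u = -2.5 gives p = -8.875, negative; keep [-2.5, -2]

[-2.5, -2]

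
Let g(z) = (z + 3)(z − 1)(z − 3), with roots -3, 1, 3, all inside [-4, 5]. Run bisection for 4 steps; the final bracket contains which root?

-3

m = 0.5, g(m) = 4.375 (+); new bracket [-4, 0.5]
m = -1.75, g(m) = 16.328125 (+); new bracket [-4, -1.75]
m = -2.875, g(m) = 2.845703 (+); new bracket [-4, -2.875]
m = -3.4375, g(m) = -12.4978 (−); new bracket [-3.4375, -2.875]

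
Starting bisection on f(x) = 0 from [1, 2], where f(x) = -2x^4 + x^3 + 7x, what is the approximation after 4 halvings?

midpoint 1.5: f = 3.75 > 0 → [1.5, 2]
midpoint 1.75: f = -1.148438 < 0 → [1.5, 1.75]
midpoint 1.625: f = 1.720215 > 0 → [1.625, 1.75]
midpoint 1.6875: f = 0.3996 > 0 → [1.6875, 1.75]

1.6875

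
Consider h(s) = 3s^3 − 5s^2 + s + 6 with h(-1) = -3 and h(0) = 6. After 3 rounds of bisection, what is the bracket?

[-0.875, -0.75]

m = -0.5, h(m) = 3.875 (+); new bracket [-1, -0.5]
m = -0.75, h(m) = 1.171875 (+); new bracket [-1, -0.75]
m = -0.875, h(m) = -0.712891 (−); new bracket [-0.875, -0.75]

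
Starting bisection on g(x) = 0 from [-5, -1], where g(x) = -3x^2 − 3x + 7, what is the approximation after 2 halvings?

-2

m = -3, g(m) = -11 (−); new bracket [-3, -1]
m = -2, g(m) = 1 (+); new bracket [-3, -2]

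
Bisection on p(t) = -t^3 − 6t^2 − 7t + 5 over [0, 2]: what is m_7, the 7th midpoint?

p(1) = -9 < 0, so the root lies in [0, 1]
p(0.5) = -0.125 < 0, so the root lies in [0, 0.5]
p(0.25) = 2.859375 > 0, so the root lies in [0.25, 0.5]
p(0.375) = 1.4785 > 0, so the root lies in [0.375, 0.5]
p(0.4375) = 0.7053 > 0, so the root lies in [0.4375, 0.5]
p(0.46875) = 0.2974 > 0, so the root lies in [0.46875, 0.5]
p(0.484375) = 0.088 > 0, so the root lies in [0.484375, 0.5]

0.484375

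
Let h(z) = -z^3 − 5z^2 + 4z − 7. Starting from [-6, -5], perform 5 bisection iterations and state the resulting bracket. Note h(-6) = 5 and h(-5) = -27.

[-5.90625, -5.875]

z = -5.5 gives h = -13.875, negative; keep [-6, -5.5]
z = -5.75 gives h = -5.203125, negative; keep [-6, -5.75]
z = -5.875 gives h = -0.298828, negative; keep [-6, -5.875]
z = -5.9375 gives h = 2.3005, positive; keep [-5.9375, -5.875]
z = -5.90625 gives h = 0.9884, positive; keep [-5.90625, -5.875]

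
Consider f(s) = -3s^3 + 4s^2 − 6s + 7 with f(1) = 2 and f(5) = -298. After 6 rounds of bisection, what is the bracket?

f(3) = -56 < 0, so the root lies in [1, 3]
f(2) = -13 < 0, so the root lies in [1, 2]
f(1.5) = -3.125 < 0, so the root lies in [1, 1.5]
f(1.25) = -0.1094 < 0, so the root lies in [1, 1.25]
f(1.125) = 1.041 > 0, so the root lies in [1.125, 1.25]
f(1.1875) = 0.4919 > 0, so the root lies in [1.1875, 1.25]

[1.1875, 1.25]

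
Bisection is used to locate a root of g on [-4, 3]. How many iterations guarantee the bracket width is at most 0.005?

Width after n steps is 7/2^n. Need 2^n ≥ 7/0.005 = 1400.
2^10 = 1024 < 1400 ≤ 2^11 = 2048, so n = 11.

11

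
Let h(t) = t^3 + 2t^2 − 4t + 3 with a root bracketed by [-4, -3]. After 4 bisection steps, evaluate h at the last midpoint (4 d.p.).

-0.2361

h(-3.5) = -1.375 < 0, so the root lies in [-3.5, -3]
h(-3.25) = 2.796875 > 0, so the root lies in [-3.5, -3.25]
h(-3.375) = 0.837891 > 0, so the root lies in [-3.5, -3.375]
h(-3.4375) = -0.2361 < 0, so the root lies in [-3.4375, -3.375]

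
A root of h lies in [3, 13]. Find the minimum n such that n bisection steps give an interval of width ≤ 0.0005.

15

Width after n steps is 10/2^n. Need 2^n ≥ 10/0.0005 = 20000.
2^14 = 16384 < 20000 ≤ 2^15 = 32768, so n = 15.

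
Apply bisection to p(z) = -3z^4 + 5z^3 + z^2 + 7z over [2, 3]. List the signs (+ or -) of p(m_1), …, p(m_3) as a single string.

-+-

p(2.5) = -15.3125 < 0, so the root lies in [2, 2.5]
p(2.25) = 0.878906 > 0, so the root lies in [2.25, 2.5]
p(2.375) = -6.201904 < 0, so the root lies in [2.25, 2.375]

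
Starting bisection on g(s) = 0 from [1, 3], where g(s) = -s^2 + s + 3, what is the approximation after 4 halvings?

2.375

m = 2, g(m) = 1 (+); new bracket [2, 3]
m = 2.5, g(m) = -0.75 (−); new bracket [2, 2.5]
m = 2.25, g(m) = 0.1875 (+); new bracket [2.25, 2.5]
m = 2.375, g(m) = -0.2656 (−); new bracket [2.25, 2.375]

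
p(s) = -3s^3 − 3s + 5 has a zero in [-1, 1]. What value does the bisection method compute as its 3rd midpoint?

0.75

s = 0 gives p = 5, positive; keep [0, 1]
s = 0.5 gives p = 3.125, positive; keep [0.5, 1]
s = 0.75 gives p = 1.484375, positive; keep [0.75, 1]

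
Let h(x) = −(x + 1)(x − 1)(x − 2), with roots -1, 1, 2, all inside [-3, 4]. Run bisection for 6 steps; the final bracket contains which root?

h(0.5) = -1.125 < 0, so the root lies in [-3, 0.5]
h(-1.25) = 1.828125 > 0, so the root lies in [-1.25, 0.5]
h(-0.375) = -2.041016 < 0, so the root lies in [-1.25, -0.375]
h(-0.8125) = -0.9558 < 0, so the root lies in [-1.25, -0.8125]
h(-1.03125) = 0.1924 > 0, so the root lies in [-1.03125, -0.8125]
h(-0.921875) = -0.4387 < 0, so the root lies in [-1.03125, -0.921875]

-1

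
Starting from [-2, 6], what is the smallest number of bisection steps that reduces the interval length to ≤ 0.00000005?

Width after n steps is 8/2^n. Need 2^n ≥ 8/0.00000005 = 160000000.
2^27 = 134217728 < 160000000 ≤ 2^28 = 268435456, so n = 28.

28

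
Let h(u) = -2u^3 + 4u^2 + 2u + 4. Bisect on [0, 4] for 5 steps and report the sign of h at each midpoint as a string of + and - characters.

u = 2 gives h = 8, positive; keep [2, 4]
u = 3 gives h = -8, negative; keep [2, 3]
u = 2.5 gives h = 2.75, positive; keep [2.5, 3]
u = 2.75 gives h = -1.8438, negative; keep [2.5, 2.75]
u = 2.625 gives h = 0.6367, positive; keep [2.625, 2.75]

+-+-+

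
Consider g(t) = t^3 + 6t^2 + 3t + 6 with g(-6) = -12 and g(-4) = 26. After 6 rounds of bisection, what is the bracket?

midpoint -5: g = 16 > 0 → [-6, -5]
midpoint -5.5: g = 4.625 > 0 → [-6, -5.5]
midpoint -5.75: g = -2.984375 < 0 → [-5.75, -5.5]
midpoint -5.625: g = 0.9902 > 0 → [-5.75, -5.625]
midpoint -5.6875: g = -0.9539 < 0 → [-5.6875, -5.625]
midpoint -5.65625: g = 0.0289 > 0 → [-5.6875, -5.65625]

[-5.6875, -5.65625]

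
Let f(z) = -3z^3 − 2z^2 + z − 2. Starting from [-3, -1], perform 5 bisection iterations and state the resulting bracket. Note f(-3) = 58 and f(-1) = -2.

[-1.3125, -1.25]

f(-2) = 12 > 0, so the root lies in [-2, -1]
f(-1.5) = 2.125 > 0, so the root lies in [-1.5, -1]
f(-1.25) = -0.515625 < 0, so the root lies in [-1.5, -1.25]
f(-1.375) = 0.6426 > 0, so the root lies in [-1.375, -1.25]
f(-1.3125) = 0.0251 > 0, so the root lies in [-1.3125, -1.25]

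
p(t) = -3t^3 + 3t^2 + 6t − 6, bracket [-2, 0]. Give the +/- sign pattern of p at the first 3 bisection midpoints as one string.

t = -1 gives p = -6, negative; keep [-2, -1]
t = -1.5 gives p = 1.875, positive; keep [-1.5, -1]
t = -1.25 gives p = -2.953125, negative; keep [-1.5, -1.25]

-+-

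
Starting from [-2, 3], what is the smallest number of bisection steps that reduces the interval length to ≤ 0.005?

Width after n steps is 5/2^n. Need 2^n ≥ 5/0.005 = 1000.
2^9 = 512 < 1000 ≤ 2^10 = 1024, so n = 10.

10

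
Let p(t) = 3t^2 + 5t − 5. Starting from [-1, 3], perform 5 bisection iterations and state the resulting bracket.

m = 1, p(m) = 3 (+); new bracket [-1, 1]
m = 0, p(m) = -5 (−); new bracket [0, 1]
m = 0.5, p(m) = -1.75 (−); new bracket [0.5, 1]
m = 0.75, p(m) = 0.4375 (+); new bracket [0.5, 0.75]
m = 0.625, p(m) = -0.7031 (−); new bracket [0.625, 0.75]

[0.625, 0.75]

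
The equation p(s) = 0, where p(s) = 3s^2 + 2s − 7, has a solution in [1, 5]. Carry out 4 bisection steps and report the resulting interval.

p(3) = 26 > 0, so the root lies in [1, 3]
p(2) = 9 > 0, so the root lies in [1, 2]
p(1.5) = 2.75 > 0, so the root lies in [1, 1.5]
p(1.25) = 0.1875 > 0, so the root lies in [1, 1.25]

[1, 1.25]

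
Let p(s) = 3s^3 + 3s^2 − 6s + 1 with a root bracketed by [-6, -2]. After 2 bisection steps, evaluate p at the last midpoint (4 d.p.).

s = -4 gives p = -119, negative; keep [-4, -2]
s = -3 gives p = -35, negative; keep [-3, -2]

-35.0000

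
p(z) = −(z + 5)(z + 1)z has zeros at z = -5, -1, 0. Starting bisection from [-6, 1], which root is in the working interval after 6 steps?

p(-2.5) = -9.375 < 0, so the root lies in [-6, -2.5]
p(-4.25) = -10.359375 < 0, so the root lies in [-6, -4.25]
p(-5.125) = 2.642578 > 0, so the root lies in [-5.125, -4.25]
p(-4.6875) = -5.4016 < 0, so the root lies in [-5.125, -4.6875]
p(-4.90625) = -1.7967 < 0, so the root lies in [-5.125, -4.90625]
p(-5.015625) = 0.3147 > 0, so the root lies in [-5.015625, -4.90625]

-5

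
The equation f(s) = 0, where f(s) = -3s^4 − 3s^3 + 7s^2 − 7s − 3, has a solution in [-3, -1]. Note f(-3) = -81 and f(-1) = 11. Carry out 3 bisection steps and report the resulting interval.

midpoint -2: f = 15 > 0 → [-3, -2]
midpoint -2.5: f = -12.0625 < 0 → [-2.5, -2]
midpoint -2.25: f = 5.472656 > 0 → [-2.5, -2.25]

[-2.5, -2.25]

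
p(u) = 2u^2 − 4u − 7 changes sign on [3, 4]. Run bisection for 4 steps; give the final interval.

m = 3.5, p(m) = 3.5 (+); new bracket [3, 3.5]
m = 3.25, p(m) = 1.125 (+); new bracket [3, 3.25]
m = 3.125, p(m) = 0.03125 (+); new bracket [3, 3.125]
m = 3.0625, p(m) = -0.4922 (−); new bracket [3.0625, 3.125]

[3.0625, 3.125]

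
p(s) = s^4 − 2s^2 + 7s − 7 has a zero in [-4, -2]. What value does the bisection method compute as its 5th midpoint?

midpoint -3: p = 35 > 0 → [-3, -2]
midpoint -2.5: p = 2.0625 > 0 → [-2.5, -2]
midpoint -2.25: p = -7.246094 < 0 → [-2.5, -2.25]
midpoint -2.375: p = -3.0896 < 0 → [-2.5, -2.375]
midpoint -2.4375: p = -0.645 < 0 → [-2.5, -2.4375]

-2.4375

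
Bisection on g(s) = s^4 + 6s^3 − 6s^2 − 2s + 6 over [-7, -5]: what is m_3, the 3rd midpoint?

m = -6, g(m) = -198 (−); new bracket [-7, -6]
m = -6.5, g(m) = -97.1875 (−); new bracket [-7, -6.5]
m = -6.75, g(m) = -23.214844 (−); new bracket [-7, -6.75]

-6.75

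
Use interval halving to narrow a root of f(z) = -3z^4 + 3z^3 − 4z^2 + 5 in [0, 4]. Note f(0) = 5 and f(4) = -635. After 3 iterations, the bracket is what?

[1, 1.5]

m = 2, f(m) = -35 (−); new bracket [0, 2]
m = 1, f(m) = 1 (+); new bracket [1, 2]
m = 1.5, f(m) = -9.0625 (−); new bracket [1, 1.5]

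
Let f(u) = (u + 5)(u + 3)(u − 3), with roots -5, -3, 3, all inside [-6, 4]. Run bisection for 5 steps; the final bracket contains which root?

3

u = -1 gives f = -32, negative; keep [-1, 4]
u = 1.5 gives f = -43.875, negative; keep [1.5, 4]
u = 2.75 gives f = -11.140625, negative; keep [2.75, 4]
u = 3.375 gives f = 20.0215, positive; keep [2.75, 3.375]
u = 3.0625 gives f = 3.0549, positive; keep [2.75, 3.0625]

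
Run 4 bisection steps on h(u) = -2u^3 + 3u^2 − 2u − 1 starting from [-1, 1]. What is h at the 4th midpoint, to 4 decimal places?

h(0) = -1 < 0, so the root lies in [-1, 0]
h(-0.5) = 1 > 0, so the root lies in [-0.5, 0]
h(-0.25) = -0.28125 < 0, so the root lies in [-0.5, -0.25]
h(-0.375) = 0.2773 > 0, so the root lies in [-0.375, -0.25]

0.2773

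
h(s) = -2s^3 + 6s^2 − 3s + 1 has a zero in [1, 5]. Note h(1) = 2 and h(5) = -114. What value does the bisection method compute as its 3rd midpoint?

midpoint 3: h = -8 < 0 → [1, 3]
midpoint 2: h = 3 > 0 → [2, 3]
midpoint 2.5: h = -0.25 < 0 → [2, 2.5]

2.5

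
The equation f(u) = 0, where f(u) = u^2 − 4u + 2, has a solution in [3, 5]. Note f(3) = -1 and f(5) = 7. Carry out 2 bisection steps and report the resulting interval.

f(4) = 2 > 0, so the root lies in [3, 4]
f(3.5) = 0.25 > 0, so the root lies in [3, 3.5]

[3, 3.5]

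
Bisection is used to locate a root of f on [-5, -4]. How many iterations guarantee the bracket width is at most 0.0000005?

Width after n steps is 1/2^n. Need 2^n ≥ 1/0.0000005 = 2000000.
2^20 = 1048576 < 2000000 ≤ 2^21 = 2097152, so n = 21.

21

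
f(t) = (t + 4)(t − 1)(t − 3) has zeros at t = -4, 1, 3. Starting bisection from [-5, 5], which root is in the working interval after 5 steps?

-4

m = 0, f(m) = 12 (+); new bracket [-5, 0]
m = -2.5, f(m) = 28.875 (+); new bracket [-5, -2.5]
m = -3.75, f(m) = 8.015625 (+); new bracket [-5, -3.75]
m = -4.375, f(m) = -14.8652 (−); new bracket [-4.375, -3.75]
m = -4.0625, f(m) = -2.2346 (−); new bracket [-4.0625, -3.75]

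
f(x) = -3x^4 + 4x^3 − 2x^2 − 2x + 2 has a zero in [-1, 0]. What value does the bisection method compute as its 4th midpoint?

midpoint -0.5: f = 1.8125 > 0 → [-1, -0.5]
midpoint -0.75: f = -0.261719 < 0 → [-0.75, -0.5]
midpoint -0.625: f = 1.034424 > 0 → [-0.75, -0.625]
midpoint -0.6875: f = 0.4597 > 0 → [-0.75, -0.6875]

-0.6875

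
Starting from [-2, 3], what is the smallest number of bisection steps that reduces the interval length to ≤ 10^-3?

13

Width after n steps is 5/2^n. Need 2^n ≥ 5/10^-3 = 5000.
2^12 = 4096 < 5000 ≤ 2^13 = 8192, so n = 13.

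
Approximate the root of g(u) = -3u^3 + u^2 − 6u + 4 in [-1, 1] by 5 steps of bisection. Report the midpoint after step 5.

0.5625

u = 0 gives g = 4, positive; keep [0, 1]
u = 0.5 gives g = 0.875, positive; keep [0.5, 1]
u = 0.75 gives g = -1.203125, negative; keep [0.5, 0.75]
u = 0.625 gives g = -0.0918, negative; keep [0.5, 0.625]
u = 0.5625 gives g = 0.4075, positive; keep [0.5625, 0.625]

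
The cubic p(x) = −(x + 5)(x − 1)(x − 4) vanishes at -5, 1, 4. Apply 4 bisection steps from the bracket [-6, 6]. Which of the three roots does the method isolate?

p(0) = -20 < 0, so the root lies in [-6, 0]
p(-3) = -56 < 0, so the root lies in [-6, -3]
p(-4.5) = -23.375 < 0, so the root lies in [-6, -4.5]
p(-5.25) = 14.4531 > 0, so the root lies in [-5.25, -4.5]

-5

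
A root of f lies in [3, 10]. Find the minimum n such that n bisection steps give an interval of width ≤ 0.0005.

Width after n steps is 7/2^n. Need 2^n ≥ 7/0.0005 = 14000.
2^13 = 8192 < 14000 ≤ 2^14 = 16384, so n = 14.

14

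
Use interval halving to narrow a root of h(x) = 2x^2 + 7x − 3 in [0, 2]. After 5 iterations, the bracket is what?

[0.375, 0.4375]

x = 1 gives h = 6, positive; keep [0, 1]
x = 0.5 gives h = 1, positive; keep [0, 0.5]
x = 0.25 gives h = -1.125, negative; keep [0.25, 0.5]
x = 0.375 gives h = -0.0938, negative; keep [0.375, 0.5]
x = 0.4375 gives h = 0.4453, positive; keep [0.375, 0.4375]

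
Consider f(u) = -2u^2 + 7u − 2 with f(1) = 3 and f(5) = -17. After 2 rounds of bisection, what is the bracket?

midpoint 3: f = 1 > 0 → [3, 5]
midpoint 4: f = -6 < 0 → [3, 4]

[3, 4]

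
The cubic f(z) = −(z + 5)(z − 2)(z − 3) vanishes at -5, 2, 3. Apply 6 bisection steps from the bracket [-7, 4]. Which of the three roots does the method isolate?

-5

f(-1.5) = -55.125 < 0, so the root lies in [-7, -1.5]
f(-4.25) = -33.984375 < 0, so the root lies in [-7, -4.25]
f(-5.625) = 41.103516 > 0, so the root lies in [-5.625, -4.25]
f(-4.9375) = -3.4417 < 0, so the root lies in [-5.625, -4.9375]
f(-5.28125) = 16.9588 > 0, so the root lies in [-5.28125, -4.9375]
f(-5.109375) = 6.3058 > 0, so the root lies in [-5.109375, -4.9375]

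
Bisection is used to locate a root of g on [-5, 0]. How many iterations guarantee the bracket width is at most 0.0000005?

Width after n steps is 5/2^n. Need 2^n ≥ 5/0.0000005 = 10000000.
2^23 = 8388608 < 10000000 ≤ 2^24 = 16777216, so n = 24.

24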